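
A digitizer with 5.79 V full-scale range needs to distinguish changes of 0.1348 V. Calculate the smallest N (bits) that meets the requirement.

6 bits

Number of steps required ≥ 5.79 V / 0.1348 V = 42.95.
Need 2^N ≥ 42.95; 2^5 = 32, 2^6 = 64.
Minimum N = 6.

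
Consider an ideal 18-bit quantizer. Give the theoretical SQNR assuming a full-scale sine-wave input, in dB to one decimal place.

SNR ≈ 6.02·N + 1.76 dB = 6.02·18 + 1.76 = 110.12 dB.

110.1 dB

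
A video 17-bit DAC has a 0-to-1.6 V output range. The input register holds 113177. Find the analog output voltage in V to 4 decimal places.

1.3816 V

LSB = 1.6 V / 2^17 = 12.21 µV.
V_out = 0 + 113177 × 1.2207e-05 V = 1.38156 V.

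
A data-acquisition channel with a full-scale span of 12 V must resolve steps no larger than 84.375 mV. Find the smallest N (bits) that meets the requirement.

8 bits

Number of steps required ≥ 12 V / 84.375 mV = 142.22.
Need 2^N ≥ 142.22; 2^7 = 128, 2^8 = 256.
Minimum N = 8.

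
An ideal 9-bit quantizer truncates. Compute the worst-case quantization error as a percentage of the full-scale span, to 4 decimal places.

Truncating → worst-case error = 1 LSB = V_FS/2^9, so 100/512 = 0.195312 % of full scale.

0.1953 %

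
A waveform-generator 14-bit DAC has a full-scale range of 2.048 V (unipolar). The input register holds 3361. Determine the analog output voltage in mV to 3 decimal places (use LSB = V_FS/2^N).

420.125 mV

LSB = 2.048 V / 2^14 = 125.00 µV.
V_out = 0 + 3361 × 0.000125 V = 0.420125 V.
= 420.125 mV.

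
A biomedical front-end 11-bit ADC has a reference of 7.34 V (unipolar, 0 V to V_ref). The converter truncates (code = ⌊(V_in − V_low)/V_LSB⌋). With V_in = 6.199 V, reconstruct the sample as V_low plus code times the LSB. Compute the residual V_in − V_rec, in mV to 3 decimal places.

2.291 mV

Step size: 7.34 V ÷ 2^11 = 3.584 mV.
(V_in − V_low)/LSB = (6.199 − 0)/0.00358398 = 1729.6392 → code 1729 (floor).
V_rec = 0 + 1729·0.00358398 = 6.196709 V.
V_in − V_rec = 0.00229102 V = 2.291 mV.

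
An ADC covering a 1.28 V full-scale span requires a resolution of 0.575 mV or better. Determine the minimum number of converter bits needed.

12 bits

Number of steps required ≥ 1.28 V / 0.575 mV = 2226.09.
Need 2^N ≥ 2226.09; 2^11 = 2048, 2^12 = 4096.
Minimum N = 12.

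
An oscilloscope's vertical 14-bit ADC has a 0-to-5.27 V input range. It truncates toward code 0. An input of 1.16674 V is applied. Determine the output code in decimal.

code 3627

LSB = 5.27 V / 16384 = 321.66 µV.
(1.16674 − 0) / 0.000321655 = 3627.299 LSBs.
So the output code is 3627.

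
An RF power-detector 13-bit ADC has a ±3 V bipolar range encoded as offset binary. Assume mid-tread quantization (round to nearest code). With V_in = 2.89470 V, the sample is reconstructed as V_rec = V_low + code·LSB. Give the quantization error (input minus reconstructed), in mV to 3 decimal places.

0.169 mV

Step size: 6 V ÷ 2^13 = 0.732 mV.
(2.89470 − (−3))/0.000732422 = 8048.2304; round gives code 8048.
V_rec = (−3) + 8048·0.000732422 = 2.8945312 V.
V_in − V_rec = 0.00016875 V = 0.169 mV.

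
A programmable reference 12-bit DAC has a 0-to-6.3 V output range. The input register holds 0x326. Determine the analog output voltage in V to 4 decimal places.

1.2397 V

LSB = 6.3 V / 2^12 = 1.538 mV.
Code 0x326 = 806 decimal.
V_out = 0 + 806 × 0.00153809 V = 1.2397 V.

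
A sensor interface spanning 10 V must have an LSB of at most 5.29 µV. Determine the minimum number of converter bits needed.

21 bits

Number of steps required ≥ 10 V / 5.29 µV = 1890359.17.
Need 2^N ≥ 1890359.17; 2^20 = 1048576, 2^21 = 2097152.
Minimum N = 21.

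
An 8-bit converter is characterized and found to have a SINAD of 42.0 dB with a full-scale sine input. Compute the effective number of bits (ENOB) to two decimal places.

6.68 bits

ENOB = (SINAD − 1.76) / 6.02 = (42.0 − 1.76)/6.02 = 6.684.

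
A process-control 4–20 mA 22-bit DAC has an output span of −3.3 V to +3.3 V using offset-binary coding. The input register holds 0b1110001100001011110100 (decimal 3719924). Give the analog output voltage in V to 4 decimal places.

LSB = 6.6 V / 2^22 = 1.57 µV.
Code 0b1110001100001011110100 = 3719924 decimal.
V_out = (−3.3) + 3719924 × 1.57356e-06 V = 2.55353 V.

2.5535 V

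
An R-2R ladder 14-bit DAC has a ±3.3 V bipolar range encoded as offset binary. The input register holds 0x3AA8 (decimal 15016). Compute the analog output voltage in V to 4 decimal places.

LSB = 6.6 V / 2^14 = 402.83 µV.
Code 0x3AA8 = 15016 decimal.
V_out = (−3.3) + 15016 × 0.000402832 V = 2.74893 V.

2.7489 V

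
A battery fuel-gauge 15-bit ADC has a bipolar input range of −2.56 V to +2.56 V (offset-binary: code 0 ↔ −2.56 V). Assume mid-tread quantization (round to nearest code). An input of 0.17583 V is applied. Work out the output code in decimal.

code 17509

Full-scale span = 5.12 V; LSB = 5.12/2^15 = 156.25 µV.
Input sits at 17509.312 steps above V_low.
So the output code is 17509.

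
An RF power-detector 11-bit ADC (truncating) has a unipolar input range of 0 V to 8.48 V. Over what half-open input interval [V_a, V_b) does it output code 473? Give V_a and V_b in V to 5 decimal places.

[1.95852 V, 1.96266 V)

LSB = 8.48/2^11 = 4.141 mV.
V_a = V_low + 473·LSB = 1.95852 V; V_b = V_low + 474·LSB = 1.96266 V.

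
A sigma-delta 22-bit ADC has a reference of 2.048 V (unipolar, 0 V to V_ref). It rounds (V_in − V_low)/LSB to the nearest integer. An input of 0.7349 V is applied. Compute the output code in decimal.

LSB = 2.048 V / 4194304 = 0.49 µV.
(0.7349 − 0) / 4.88281e-07 = 1505075.200 LSBs.
Round → code 1505075.

code 1505075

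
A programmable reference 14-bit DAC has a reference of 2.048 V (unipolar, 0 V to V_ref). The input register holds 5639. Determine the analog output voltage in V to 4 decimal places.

LSB = 2.048 V / 2^14 = 125.00 µV.
V_out = 0 + 5639 × 0.000125 V = 0.704875 V.

0.7049 V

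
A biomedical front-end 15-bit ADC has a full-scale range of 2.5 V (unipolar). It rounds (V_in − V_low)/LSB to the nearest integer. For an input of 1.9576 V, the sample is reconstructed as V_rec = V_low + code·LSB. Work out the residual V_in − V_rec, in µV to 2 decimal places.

One LSB is 2.5 V / 32768 = 76.29 µV.
(1.9576 − 0)/7.62939e-05 = 25658.6547; round gives code 25659.
V_rec = 0 + 25659·7.62939e-05 = 1.9576263 V.
Difference: -2.63428e-05 V → -26.34 µV.

-26.34 µV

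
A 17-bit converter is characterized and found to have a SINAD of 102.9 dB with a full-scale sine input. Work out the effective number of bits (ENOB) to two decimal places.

ENOB = (SINAD − 1.76) / 6.02 = (102.9 − 1.76)/6.02 = 16.801.

16.80 bits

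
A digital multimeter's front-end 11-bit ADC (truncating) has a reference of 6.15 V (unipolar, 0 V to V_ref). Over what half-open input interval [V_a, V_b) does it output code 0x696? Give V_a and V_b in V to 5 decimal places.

[5.06294 V, 5.06594 V)

LSB = 6.15/2^11 = 3.003 mV.
Code 0x696 = 1686 decimal.
V_a = V_low + 1686·LSB = 5.06294 V; V_b = V_low + 1687·LSB = 5.06594 V.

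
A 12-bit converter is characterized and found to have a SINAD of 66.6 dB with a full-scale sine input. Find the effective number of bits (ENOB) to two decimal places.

ENOB = (SINAD − 1.76) / 6.02 = (66.6 − 1.76)/6.02 = 10.771.

10.77 bits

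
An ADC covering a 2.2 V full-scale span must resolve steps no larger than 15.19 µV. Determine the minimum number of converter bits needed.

18 bits

Number of steps required ≥ 2.2 V / 15.19 µV = 144832.13.
Need 2^N ≥ 144832.13; 2^17 = 131072, 2^18 = 262144.
Minimum N = 18.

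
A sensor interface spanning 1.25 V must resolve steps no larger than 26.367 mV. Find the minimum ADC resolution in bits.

Number of steps required ≥ 1.25 V / 26.367 mV = 47.41.
Need 2^N ≥ 47.41; 2^5 = 32, 2^6 = 64.
Minimum N = 6.

6 bits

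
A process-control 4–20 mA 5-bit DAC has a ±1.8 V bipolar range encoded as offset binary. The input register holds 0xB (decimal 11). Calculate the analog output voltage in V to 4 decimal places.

LSB = 3.6 V / 2^5 = 112.500 mV.
Code 0xB = 11 decimal.
V_out = (−1.8) + 11 × 0.1125 V = -0.5625 V.

-0.5625 V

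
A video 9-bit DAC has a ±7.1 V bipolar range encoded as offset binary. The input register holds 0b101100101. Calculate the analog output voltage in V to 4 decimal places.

2.8012 V

LSB = 14.2 V / 2^9 = 27.734 mV.
Code 0b101100101 = 357 decimal.
V_out = (−7.1) + 357 × 0.0277344 V = 2.80117 V.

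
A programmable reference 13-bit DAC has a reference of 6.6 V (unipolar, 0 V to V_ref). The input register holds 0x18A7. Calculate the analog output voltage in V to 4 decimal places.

LSB = 6.6 V / 2^13 = 0.806 mV.
Code 0x18A7 = 6311 decimal.
V_out = 0 + 6311 × 0.000805664 V = 5.08455 V.

5.0845 V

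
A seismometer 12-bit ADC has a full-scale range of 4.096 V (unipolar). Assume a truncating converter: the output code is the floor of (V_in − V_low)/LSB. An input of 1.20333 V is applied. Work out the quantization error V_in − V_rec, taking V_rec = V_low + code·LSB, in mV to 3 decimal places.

One LSB is 4.096 V / 4096 = 1.000 mV.
(1.20333 − 0)/0.001 = 1203.3300; ⌊·⌋ gives code 1203.
V_rec = 0 + 1203·0.001 = 1.203 V.
Error = 1.20333 − 1.203 = 0.00033 V = 0.330 mV.

0.330 mV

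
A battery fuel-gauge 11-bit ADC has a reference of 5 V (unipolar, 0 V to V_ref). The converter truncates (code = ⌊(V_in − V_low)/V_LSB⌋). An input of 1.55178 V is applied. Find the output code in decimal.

LSB = 5 V / 2048 = 2.441 mV.
(1.55178 − 0) / 0.00244141 = 635.609 LSBs.
⌊·⌋(635.609) = 635.

code 635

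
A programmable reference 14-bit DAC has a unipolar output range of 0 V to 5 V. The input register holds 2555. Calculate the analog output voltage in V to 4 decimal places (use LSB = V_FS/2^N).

0.7797 V

LSB = 5 V / 2^14 = 305.18 µV.
V_out = 0 + 2555 × 0.000305176 V = 0.779724 V.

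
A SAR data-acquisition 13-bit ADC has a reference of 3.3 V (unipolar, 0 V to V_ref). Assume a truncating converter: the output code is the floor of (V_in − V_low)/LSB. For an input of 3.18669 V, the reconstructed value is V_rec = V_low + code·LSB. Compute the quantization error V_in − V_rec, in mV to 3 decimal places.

LSB = 3.3/2^13 = 402.83 µV.
(3.18669 − 0)/0.000402832 = 7910.7165; ⌊·⌋ gives code 7910.
Code 7910 maps back to 0 + 7910×0.000402832 V = 3.1864014 V.
Error = 3.18669 − 3.1864014 = 0.000288633 V = 0.289 mV.

0.289 mV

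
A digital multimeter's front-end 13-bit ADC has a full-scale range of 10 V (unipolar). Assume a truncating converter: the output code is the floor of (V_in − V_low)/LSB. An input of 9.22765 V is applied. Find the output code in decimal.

code 7559

Full-scale span = 10 V; LSB = 10/2^13 = 1.221 mV.
(9.22765 − 0) / 0.0012207 = 7559.291 LSBs.
So the output code is 7559.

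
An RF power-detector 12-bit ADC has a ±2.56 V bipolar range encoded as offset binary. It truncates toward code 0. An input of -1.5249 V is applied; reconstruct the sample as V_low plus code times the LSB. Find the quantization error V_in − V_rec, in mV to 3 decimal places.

0.100 mV

One LSB is 5.12 V / 4096 = 1.250 mV.
(-1.5249 − (−2.56))/0.00125 = 828.0800; ⌊·⌋ gives code 828.
Reconstructed: -1.525 V.
Difference: 0.0001 V → 0.100 mV.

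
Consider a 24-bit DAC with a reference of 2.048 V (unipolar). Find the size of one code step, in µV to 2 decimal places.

Full-scale span = 2.048 V.
LSB = 2.048 / 2^24 = 2.048 / 16777216 = 1.2207e-07 V = 0.12 µV.

0.12 µV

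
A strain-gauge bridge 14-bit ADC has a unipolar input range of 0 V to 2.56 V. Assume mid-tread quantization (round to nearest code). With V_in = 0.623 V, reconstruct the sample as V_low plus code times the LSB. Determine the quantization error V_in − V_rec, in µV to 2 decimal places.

31.25 µV

LSB = 2.56/2^14 = 156.25 µV.
(V_in − V_low)/LSB = (0.623 − 0)/0.00015625 = 3987.2000 → code 3987 (round).
Code 3987 maps back to 0 + 3987×0.00015625 V = 0.62296875 V.
V_in − V_rec = 3.125e-05 V = 31.25 µV.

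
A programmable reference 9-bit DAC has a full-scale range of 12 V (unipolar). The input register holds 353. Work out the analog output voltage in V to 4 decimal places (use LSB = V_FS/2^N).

LSB = 12 V / 2^9 = 23.438 mV.
V_out = 0 + 353 × 0.0234375 V = 8.27344 V.

8.2734 V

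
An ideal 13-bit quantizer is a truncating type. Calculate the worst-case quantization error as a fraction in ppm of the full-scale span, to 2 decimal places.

Truncating → worst-case error = 1 LSB = V_FS/2^13, so 1e+06/8192 = 122.07 ppm of full scale.

122.07 ppm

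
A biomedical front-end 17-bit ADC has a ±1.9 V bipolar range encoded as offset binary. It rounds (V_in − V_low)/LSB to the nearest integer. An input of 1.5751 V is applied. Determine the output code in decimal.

code 119865

Full-scale span = 3.8 V; LSB = 3.8/2^17 = 28.99 µV.
Input sits at 119865.344 steps above V_low.
round(119865.344) = 119865.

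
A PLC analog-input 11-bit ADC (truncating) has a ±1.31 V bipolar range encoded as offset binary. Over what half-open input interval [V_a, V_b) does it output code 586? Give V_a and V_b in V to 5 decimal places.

LSB = 2.62/2^11 = 1.279 mV.
V_a = V_low + 586·LSB = -0.560332 V; V_b = V_low + 587·LSB = -0.559053 V.

[-0.56033 V, -0.55905 V)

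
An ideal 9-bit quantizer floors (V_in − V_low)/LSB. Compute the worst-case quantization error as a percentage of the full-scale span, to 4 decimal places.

0.1953 %

Truncating → worst-case error = 1 LSB = V_FS/2^9, so 100/512 = 0.195312 % of full scale.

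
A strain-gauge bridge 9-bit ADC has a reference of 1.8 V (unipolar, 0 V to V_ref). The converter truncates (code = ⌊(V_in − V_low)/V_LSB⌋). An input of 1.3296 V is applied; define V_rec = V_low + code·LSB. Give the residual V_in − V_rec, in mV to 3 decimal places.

LSB = 1.8/2^9 = 3.516 mV.
(V_in − V_low)/LSB = (1.3296 − 0)/0.00351563 = 378.1973 → code 378 (floor).
Reconstructed: 1.3289062 V.
V_in − V_rec = 0.00069375 V = 0.694 mV.

0.694 mV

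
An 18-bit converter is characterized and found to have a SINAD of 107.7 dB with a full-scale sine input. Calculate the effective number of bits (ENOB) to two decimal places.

17.60 bits

ENOB = (SINAD − 1.76) / 6.02 = (107.7 − 1.76)/6.02 = 17.598.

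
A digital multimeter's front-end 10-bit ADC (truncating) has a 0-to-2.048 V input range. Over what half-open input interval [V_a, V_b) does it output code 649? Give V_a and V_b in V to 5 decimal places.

LSB = 2.048/2^10 = 2.000 mV.
V_a = V_low + 649·LSB = 1.298 V; V_b = V_low + 650·LSB = 1.3 V.

[1.29800 V, 1.30000 V)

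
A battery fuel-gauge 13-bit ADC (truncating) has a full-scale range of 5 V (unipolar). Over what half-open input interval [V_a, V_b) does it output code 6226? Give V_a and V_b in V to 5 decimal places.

LSB = 5/2^13 = 0.610 mV.
V_a = V_low + 6226·LSB = 3.80005 V; V_b = V_low + 6227·LSB = 3.80066 V.

[3.80005 V, 3.80066 V)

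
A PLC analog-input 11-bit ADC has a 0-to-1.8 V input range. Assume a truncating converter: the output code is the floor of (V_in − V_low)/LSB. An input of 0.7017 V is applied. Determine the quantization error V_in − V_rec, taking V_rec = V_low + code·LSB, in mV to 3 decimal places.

0.333 mV

Step size: 1.8 V ÷ 2^11 = 0.879 mV.
(0.7017 − 0)/0.000878906 = 798.3787; ⌊·⌋ gives code 798.
Code 798 maps back to 0 + 798×0.000878906 V = 0.70136719 V.
Error = 0.7017 − 0.70136719 = 0.000332812 V = 0.333 mV.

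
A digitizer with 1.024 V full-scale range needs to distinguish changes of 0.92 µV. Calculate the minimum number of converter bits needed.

21 bits

Number of steps required ≥ 1.024 V / 0.92 µV = 1113043.48.
Need 2^N ≥ 1113043.48; 2^20 = 1048576, 2^21 = 2097152.
Minimum N = 21.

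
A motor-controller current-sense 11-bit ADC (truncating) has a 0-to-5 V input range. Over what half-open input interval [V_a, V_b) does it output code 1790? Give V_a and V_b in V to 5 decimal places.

LSB = 5/2^11 = 2.441 mV.
V_a = V_low + 1790·LSB = 4.37012 V; V_b = V_low + 1791·LSB = 4.37256 V.

[4.37012 V, 4.37256 V)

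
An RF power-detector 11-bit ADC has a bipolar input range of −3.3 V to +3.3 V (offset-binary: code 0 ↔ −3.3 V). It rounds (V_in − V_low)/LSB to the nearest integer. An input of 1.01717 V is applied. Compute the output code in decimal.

With 2048 levels over 6.6 V, one step is 3.223 mV.
(1.01717 − (−3.3)) / 0.00322266 = 1339.631 LSBs.
round(1339.631) = 1340.

code 1340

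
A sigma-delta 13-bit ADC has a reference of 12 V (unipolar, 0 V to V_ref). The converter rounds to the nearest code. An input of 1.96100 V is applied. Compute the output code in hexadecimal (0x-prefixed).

code 0x53B (decimal 1339)

With 8192 levels over 12 V, one step is 1.465 mV.
(1.96100 − 0) / 0.00146484 = 1338.709 LSBs.
So the output code is 1339.
In hexadecimal (0x-prefixed): 0x53B.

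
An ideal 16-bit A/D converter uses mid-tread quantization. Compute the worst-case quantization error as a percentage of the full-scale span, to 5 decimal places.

0.00076 %

Rounding → worst-case error = ½ LSB = V_FS/2^17, so 100/131072 = 0.000762939 % of full scale.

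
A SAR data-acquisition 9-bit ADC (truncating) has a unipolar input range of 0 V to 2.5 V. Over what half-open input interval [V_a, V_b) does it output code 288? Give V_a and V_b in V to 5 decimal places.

LSB = 2.5/2^9 = 4.883 mV.
V_a = V_low + 288·LSB = 1.40625 V; V_b = V_low + 289·LSB = 1.41113 V.

[1.40625 V, 1.41113 V)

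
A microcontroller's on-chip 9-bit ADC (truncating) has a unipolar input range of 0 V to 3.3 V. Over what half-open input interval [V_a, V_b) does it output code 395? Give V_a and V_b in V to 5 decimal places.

LSB = 3.3/2^9 = 6.445 mV.
V_a = V_low + 395·LSB = 2.5459 V; V_b = V_low + 396·LSB = 2.55234 V.

[2.54590 V, 2.55234 V)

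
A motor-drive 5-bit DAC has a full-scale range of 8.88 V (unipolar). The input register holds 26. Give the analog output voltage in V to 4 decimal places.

7.2150 V

LSB = 8.88 V / 2^5 = 277.500 mV.
V_out = 0 + 26 × 0.2775 V = 7.215 V.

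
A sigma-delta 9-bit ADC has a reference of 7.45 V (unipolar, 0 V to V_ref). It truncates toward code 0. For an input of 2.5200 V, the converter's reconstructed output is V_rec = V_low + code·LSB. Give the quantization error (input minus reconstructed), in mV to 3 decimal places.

LSB = 7.45/2^9 = 14.551 mV.
Scaled input = 173.1866 LSBs, so code = 173.
Reconstructed: 2.5172852 V.
V_in − V_rec = 0.00271484 V = 2.715 mV.

2.715 mV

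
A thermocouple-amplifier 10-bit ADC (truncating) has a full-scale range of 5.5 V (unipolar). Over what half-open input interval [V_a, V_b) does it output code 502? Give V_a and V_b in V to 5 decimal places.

[2.69629 V, 2.70166 V)

LSB = 5.5/2^10 = 5.371 mV.
V_a = V_low + 502·LSB = 2.69629 V; V_b = V_low + 503·LSB = 2.70166 V.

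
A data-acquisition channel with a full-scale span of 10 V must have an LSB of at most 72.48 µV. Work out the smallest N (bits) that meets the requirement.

Number of steps required ≥ 10 V / 72.48 µV = 137969.09.
Need 2^N ≥ 137969.09; 2^17 = 131072, 2^18 = 262144.
Minimum N = 18.

18 bits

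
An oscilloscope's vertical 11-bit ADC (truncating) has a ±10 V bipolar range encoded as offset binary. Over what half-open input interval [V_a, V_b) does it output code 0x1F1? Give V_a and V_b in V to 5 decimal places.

[-5.14648 V, -5.13672 V)

LSB = 20/2^11 = 9.766 mV.
Code 0x1F1 = 497 decimal.
V_a = V_low + 497·LSB = -5.14648 V; V_b = V_low + 498·LSB = -5.13672 V.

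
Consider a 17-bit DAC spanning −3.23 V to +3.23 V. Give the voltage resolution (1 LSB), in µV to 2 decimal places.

49.29 µV

Full-scale span = 6.46 V.
LSB = 6.46 / 2^17 = 6.46 / 131072 = 4.92859e-05 V = 49.29 µV.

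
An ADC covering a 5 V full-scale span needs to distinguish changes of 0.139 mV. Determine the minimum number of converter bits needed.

Number of steps required ≥ 5 V / 0.139 mV = 35971.22.
Need 2^N ≥ 35971.22; 2^15 = 32768, 2^16 = 65536.
Minimum N = 16.

16 bits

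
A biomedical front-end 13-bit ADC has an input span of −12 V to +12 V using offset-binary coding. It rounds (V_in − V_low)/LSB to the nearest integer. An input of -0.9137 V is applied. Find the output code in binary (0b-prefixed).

LSB = 24 V / 8192 = 2.930 mV.
(V_in − V_low)/LSB = (-0.9137 − (−12)) / 0.00292969 = 3784.124.
Round → code 3784.
In binary (0b-prefixed): 0b111011001000.

code 0b111011001000 (decimal 3784)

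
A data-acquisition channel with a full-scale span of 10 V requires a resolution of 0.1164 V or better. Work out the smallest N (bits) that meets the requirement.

Number of steps required ≥ 10 V / 0.1164 V = 85.91.
Need 2^N ≥ 85.91; 2^6 = 64, 2^7 = 128.
Minimum N = 7.

7 bits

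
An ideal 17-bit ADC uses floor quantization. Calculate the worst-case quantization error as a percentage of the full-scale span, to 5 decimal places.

Truncating → worst-case error = 1 LSB = V_FS/2^17, so 100/131072 = 0.000762939 % of full scale.

0.00076 %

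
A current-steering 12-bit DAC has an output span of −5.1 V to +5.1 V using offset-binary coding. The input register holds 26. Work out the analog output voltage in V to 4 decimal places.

LSB = 10.2 V / 2^12 = 2.490 mV.
V_out = (−5.1) + 26 × 0.00249023 V = -5.03525 V.

-5.0353 V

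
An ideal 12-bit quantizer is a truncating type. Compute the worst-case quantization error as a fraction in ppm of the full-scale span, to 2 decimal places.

Truncating → worst-case error = 1 LSB = V_FS/2^12, so 1e+06/4096 = 244.141 ppm of full scale.

244.14 ppm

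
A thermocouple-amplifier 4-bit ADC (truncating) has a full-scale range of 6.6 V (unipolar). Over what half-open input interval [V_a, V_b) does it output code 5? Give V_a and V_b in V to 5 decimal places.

LSB = 6.6/2^4 = 412.500 mV.
V_a = V_low + 5·LSB = 2.0625 V; V_b = V_low + 6·LSB = 2.475 V.

[2.06250 V, 2.47500 V)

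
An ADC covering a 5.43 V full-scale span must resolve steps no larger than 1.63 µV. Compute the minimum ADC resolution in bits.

22 bits

Number of steps required ≥ 5.43 V / 1.63 µV = 3331288.34.
Need 2^N ≥ 3331288.34; 2^21 = 2097152, 2^22 = 4194304.
Minimum N = 22.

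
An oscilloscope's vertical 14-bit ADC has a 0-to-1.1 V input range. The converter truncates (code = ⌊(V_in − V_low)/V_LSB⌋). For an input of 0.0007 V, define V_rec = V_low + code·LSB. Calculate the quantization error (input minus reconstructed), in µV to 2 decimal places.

28.61 µV

Step size: 1.1 V ÷ 2^14 = 67.14 µV.
Scaled input = 10.4262 LSBs, so code = 10.
Code 10 maps back to 0 + 10×6.71387e-05 V = 0.00067138672 V.
Error = 0.0007 − 0.00067138672 = 2.86133e-05 V = 28.61 µV.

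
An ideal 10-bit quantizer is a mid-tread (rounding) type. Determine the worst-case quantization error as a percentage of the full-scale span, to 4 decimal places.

Rounding → worst-case error = ½ LSB = V_FS/2^11, so 100/2048 = 0.0488281 % of full scale.

0.0488 %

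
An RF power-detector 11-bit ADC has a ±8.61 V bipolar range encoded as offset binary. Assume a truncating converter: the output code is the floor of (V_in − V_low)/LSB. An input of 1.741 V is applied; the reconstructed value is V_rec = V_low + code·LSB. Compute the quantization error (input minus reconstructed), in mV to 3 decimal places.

LSB = 17.22/2^11 = 8.408 mV.
(1.741 − (−8.61))/0.0084082 = 1231.0597; ⌊·⌋ gives code 1231.
Reconstructed: 1.740498 V.
Difference: 0.000501953 V → 0.502 mV.

0.502 mV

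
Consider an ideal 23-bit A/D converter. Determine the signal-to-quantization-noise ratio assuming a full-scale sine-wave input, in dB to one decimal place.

140.2 dB

SNR ≈ 6.02·N + 1.76 dB = 6.02·23 + 1.76 = 140.22 dB.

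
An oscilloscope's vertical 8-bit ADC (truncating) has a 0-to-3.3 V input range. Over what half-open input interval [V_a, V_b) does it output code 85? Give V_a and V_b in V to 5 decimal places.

[1.09570 V, 1.10859 V)

LSB = 3.3/2^8 = 12.891 mV.
V_a = V_low + 85·LSB = 1.0957 V; V_b = V_low + 86·LSB = 1.10859 V.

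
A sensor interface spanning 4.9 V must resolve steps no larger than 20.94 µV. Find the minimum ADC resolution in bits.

18 bits

Number of steps required ≥ 4.9 V / 20.94 µV = 234001.91.
Need 2^N ≥ 234001.91; 2^17 = 131072, 2^18 = 262144.
Minimum N = 18.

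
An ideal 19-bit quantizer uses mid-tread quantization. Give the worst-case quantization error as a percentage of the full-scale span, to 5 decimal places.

Rounding → worst-case error = ½ LSB = V_FS/2^20, so 100/1048576 = 9.53674e-05 % of full scale.

0.00010 %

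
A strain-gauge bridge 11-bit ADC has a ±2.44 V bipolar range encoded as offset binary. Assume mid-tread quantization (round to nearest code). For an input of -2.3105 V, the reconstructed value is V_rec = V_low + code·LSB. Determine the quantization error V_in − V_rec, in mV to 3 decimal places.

Step size: 4.88 V ÷ 2^11 = 2.383 mV.
(-2.3105 − (−2.44))/0.00238281 = 54.3475; round gives code 54.
V_rec = (−2.44) + 54·0.00238281 = -2.3113281 V.
V_in − V_rec = 0.000828125 V = 0.828 mV.

0.828 mV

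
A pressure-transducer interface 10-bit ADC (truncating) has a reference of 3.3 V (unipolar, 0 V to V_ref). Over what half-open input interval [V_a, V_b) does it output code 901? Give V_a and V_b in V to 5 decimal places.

LSB = 3.3/2^10 = 3.223 mV.
V_a = V_low + 901·LSB = 2.90361 V; V_b = V_low + 902·LSB = 2.90684 V.

[2.90361 V, 2.90684 V)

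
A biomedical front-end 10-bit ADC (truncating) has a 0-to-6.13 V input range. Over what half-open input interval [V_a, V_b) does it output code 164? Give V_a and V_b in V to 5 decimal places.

[0.98176 V, 0.98774 V)

LSB = 6.13/2^10 = 5.986 mV.
V_a = V_low + 164·LSB = 0.981758 V; V_b = V_low + 165·LSB = 0.987744 V.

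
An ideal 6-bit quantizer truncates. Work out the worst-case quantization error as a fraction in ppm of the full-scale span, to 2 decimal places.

Truncating → worst-case error = 1 LSB = V_FS/2^6, so 1e+06/64 = 15625 ppm of full scale.

15625.00 ppm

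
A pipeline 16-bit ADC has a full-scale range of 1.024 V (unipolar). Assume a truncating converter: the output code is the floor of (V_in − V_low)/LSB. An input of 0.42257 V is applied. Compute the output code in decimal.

code 27044

Full-scale span = 1.024 V; LSB = 1.024/2^16 = 15.62 µV.
Input sits at 27044.480 steps above V_low.
Floor → code 27044.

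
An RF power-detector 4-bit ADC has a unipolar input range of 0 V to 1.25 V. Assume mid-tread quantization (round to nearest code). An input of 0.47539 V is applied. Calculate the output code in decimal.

code 6

With 16 levels over 1.25 V, one step is 78.125 mV.
(0.47539 − 0) / 0.078125 = 6.085 LSBs.
Round → code 6.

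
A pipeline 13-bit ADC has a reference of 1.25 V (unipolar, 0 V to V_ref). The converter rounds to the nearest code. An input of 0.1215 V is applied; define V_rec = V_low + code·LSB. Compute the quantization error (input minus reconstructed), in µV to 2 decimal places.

40.04 µV

LSB = 1.25/2^13 = 152.59 µV.
(V_in − V_low)/LSB = (0.1215 − 0)/0.000152588 = 796.2624 → code 796 (round).
Code 796 maps back to 0 + 796×0.000152588 V = 0.12145996 V.
V_in − V_rec = 4.00391e-05 V = 40.04 µV.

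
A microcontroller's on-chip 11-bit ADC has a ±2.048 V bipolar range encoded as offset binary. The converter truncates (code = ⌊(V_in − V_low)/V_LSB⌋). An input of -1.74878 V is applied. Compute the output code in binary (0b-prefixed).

code 0b10010101 (decimal 149)

With 2048 levels over 4.096 V, one step is 2.000 mV.
(V_in − V_low)/LSB = (-1.74878 − (−2.048)) / 0.002 = 149.610.
Floor → code 149.
In binary (0b-prefixed): 0b10010101.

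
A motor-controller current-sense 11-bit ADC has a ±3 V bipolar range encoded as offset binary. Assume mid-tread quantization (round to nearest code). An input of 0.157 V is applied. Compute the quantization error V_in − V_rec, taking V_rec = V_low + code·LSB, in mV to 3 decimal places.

-1.203 mV

LSB = 6/2^11 = 2.930 mV.
Scaled input = 1077.5893 LSBs, so code = 1078.
V_rec = (−3) + 1078·0.00292969 = 0.15820312 V.
Difference: -0.00120312 V → -1.203 mV.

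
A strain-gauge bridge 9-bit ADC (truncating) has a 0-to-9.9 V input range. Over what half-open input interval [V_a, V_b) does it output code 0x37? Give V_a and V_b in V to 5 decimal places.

[1.06348 V, 1.08281 V)

LSB = 9.9/2^9 = 19.336 mV.
Code 0x37 = 55 decimal.
V_a = V_low + 55·LSB = 1.06348 V; V_b = V_low + 56·LSB = 1.08281 V.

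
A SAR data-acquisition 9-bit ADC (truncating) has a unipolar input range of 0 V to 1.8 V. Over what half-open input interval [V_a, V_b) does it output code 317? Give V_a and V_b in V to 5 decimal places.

LSB = 1.8/2^9 = 3.516 mV.
V_a = V_low + 317·LSB = 1.11445 V; V_b = V_low + 318·LSB = 1.11797 V.

[1.11445 V, 1.11797 V)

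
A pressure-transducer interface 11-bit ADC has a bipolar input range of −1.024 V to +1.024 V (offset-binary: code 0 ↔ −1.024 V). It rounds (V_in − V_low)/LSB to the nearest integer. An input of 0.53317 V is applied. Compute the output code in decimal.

With 2048 levels over 2.048 V, one step is 1.000 mV.
Input sits at 1557.170 steps above V_low.
round(1557.170) = 1557.

code 1557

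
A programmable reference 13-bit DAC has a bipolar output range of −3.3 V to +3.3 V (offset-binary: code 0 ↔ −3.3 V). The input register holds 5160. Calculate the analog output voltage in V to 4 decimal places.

0.8572 V

LSB = 6.6 V / 2^13 = 0.806 mV.
V_out = (−3.3) + 5160 × 0.000805664 V = 0.857227 V.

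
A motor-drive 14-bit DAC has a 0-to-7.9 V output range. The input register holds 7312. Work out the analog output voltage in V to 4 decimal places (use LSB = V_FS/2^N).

LSB = 7.9 V / 2^14 = 482.18 µV.
V_out = 0 + 7312 × 0.000482178 V = 3.52568 V.

3.5257 V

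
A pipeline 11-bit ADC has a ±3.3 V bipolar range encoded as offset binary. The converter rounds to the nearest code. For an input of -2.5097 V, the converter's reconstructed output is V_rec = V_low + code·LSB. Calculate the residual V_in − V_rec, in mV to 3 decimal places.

0.749 mV

One LSB is 6.6 V / 2048 = 3.223 mV.
(-2.5097 − (−3.3))/0.00322266 = 245.2325; round gives code 245.
V_rec = (−3.3) + 245·0.00322266 = -2.5104492 V.
Error = -2.5097 − (−2.5104492) = 0.000749219 V = 0.749 mV.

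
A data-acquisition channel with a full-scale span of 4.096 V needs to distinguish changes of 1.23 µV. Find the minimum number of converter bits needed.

22 bits

Number of steps required ≥ 4.096 V / 1.23 µV = 3330081.30.
Need 2^N ≥ 3330081.30; 2^21 = 2097152, 2^22 = 4194304.
Minimum N = 22.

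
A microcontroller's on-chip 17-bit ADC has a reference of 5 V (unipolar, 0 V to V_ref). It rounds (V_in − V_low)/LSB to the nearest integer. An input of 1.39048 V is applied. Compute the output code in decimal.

code 36451

With 131072 levels over 5 V, one step is 38.15 µV.
Input sits at 36450.599 steps above V_low.
So the output code is 36451.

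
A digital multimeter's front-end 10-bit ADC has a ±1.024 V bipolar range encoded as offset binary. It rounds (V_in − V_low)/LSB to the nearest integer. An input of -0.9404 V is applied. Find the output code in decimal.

code 42

LSB = 2.048 V / 1024 = 2.000 mV.
(V_in − V_low)/LSB = (-0.9404 − (−1.024)) / 0.002 = 41.800.
round(41.800) = 42.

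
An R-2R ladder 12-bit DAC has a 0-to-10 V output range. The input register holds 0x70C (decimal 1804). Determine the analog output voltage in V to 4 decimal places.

4.4043 V

LSB = 10 V / 2^12 = 2.441 mV.
Code 0x70C = 1804 decimal.
V_out = 0 + 1804 × 0.00244141 V = 4.4043 V.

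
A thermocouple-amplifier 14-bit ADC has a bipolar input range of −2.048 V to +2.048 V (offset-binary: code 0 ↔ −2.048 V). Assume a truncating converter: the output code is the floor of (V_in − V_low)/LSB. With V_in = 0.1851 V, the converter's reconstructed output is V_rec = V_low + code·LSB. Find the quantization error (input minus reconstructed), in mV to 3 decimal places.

0.100 mV

One LSB is 4.096 V / 16384 = 250.00 µV.
(V_in − V_low)/LSB = (0.1851 − (−2.048))/0.00025 = 8932.4000 → code 8932 (floor).
Code 8932 maps back to (−2.048) + 8932×0.00025 V = 0.185 V.
Error = 0.1851 − 0.185 = 0.0001 V = 0.100 mV.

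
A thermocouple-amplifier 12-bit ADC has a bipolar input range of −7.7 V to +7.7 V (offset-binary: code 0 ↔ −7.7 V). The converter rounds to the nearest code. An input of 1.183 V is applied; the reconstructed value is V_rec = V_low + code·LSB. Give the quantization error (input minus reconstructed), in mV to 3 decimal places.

Step size: 15.4 V ÷ 2^12 = 3.760 mV.
Scaled input = 2362.6473 LSBs, so code = 2363.
V_rec = (−7.7) + 2363·0.00375977 = 1.1843262 V.
Error = 1.183 − 1.1843262 = -0.00132617 V = -1.326 mV.

-1.326 mV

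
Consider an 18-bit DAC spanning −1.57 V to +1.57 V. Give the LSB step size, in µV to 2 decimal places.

11.98 µV

Full-scale span = 3.14 V.
LSB = 3.14 / 2^18 = 3.14 / 262144 = 1.19781e-05 V = 11.98 µV.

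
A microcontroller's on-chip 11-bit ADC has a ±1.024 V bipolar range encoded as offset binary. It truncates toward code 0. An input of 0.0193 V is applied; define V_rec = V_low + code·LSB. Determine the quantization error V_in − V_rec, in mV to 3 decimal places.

0.300 mV

LSB = 2.048/2^11 = 1.000 mV.
Scaled input = 1043.3000 LSBs, so code = 1043.
V_rec = (−1.024) + 1043·0.001 = 0.019 V.
V_in − V_rec = 0.0003 V = 0.300 mV.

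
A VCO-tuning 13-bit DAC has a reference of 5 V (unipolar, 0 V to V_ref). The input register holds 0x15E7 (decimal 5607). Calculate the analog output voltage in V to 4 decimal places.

LSB = 5 V / 2^13 = 0.610 mV.
Code 0x15E7 = 5607 decimal.
V_out = 0 + 5607 × 0.000610352 V = 3.42224 V.

3.4222 V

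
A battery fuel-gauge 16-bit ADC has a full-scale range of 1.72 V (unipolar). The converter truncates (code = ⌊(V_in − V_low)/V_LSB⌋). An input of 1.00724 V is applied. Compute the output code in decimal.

With 65536 levels over 1.72 V, one step is 26.25 µV.
(1.00724 − 0) / 2.62451e-05 = 38378.186 LSBs.
⌊·⌋(38378.186) = 38378.

code 38378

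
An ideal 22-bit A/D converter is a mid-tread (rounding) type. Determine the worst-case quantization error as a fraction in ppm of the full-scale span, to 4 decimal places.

0.1192 ppm

Rounding → worst-case error = ½ LSB = V_FS/2^23, so 1e+06/8388608 = 0.119209 ppm of full scale.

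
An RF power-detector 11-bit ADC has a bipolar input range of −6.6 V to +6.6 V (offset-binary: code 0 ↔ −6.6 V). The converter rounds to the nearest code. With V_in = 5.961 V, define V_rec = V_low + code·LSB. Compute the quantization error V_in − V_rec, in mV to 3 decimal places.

-0.914 mV

Step size: 13.2 V ÷ 2^11 = 6.445 mV.
(V_in − V_low)/LSB = (5.961 − (−6.6))/0.00644531 = 1948.8582 → code 1949 (round).
Code 1949 maps back to (−6.6) + 1949×0.00644531 V = 5.9619141 V.
V_in − V_rec = -0.000914063 V = -0.914 mV.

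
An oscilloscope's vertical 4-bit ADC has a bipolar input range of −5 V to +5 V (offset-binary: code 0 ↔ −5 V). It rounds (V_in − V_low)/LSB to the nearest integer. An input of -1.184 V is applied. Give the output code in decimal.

Full-scale span = 10 V; LSB = 10/2^4 = 0.6250 V.
Input sits at 6.106 steps above V_low.
round(6.106) = 6.

code 6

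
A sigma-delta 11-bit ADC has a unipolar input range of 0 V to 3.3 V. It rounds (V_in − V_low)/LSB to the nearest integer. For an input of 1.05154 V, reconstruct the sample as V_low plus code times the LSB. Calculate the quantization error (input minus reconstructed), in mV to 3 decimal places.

LSB = 3.3/2^11 = 1.611 mV.
Scaled input = 652.5921 LSBs, so code = 653.
V_rec = 0 + 653·0.00161133 = 1.0521973 V.
V_in − V_rec = -0.000657266 V = -0.657 mV.

-0.657 mV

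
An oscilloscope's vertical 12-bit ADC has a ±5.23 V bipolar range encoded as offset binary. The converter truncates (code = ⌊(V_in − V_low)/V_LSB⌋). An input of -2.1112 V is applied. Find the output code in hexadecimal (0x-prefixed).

code 0x4C5 (decimal 1221)

Full-scale span = 10.46 V; LSB = 10.46/2^12 = 2.554 mV.
(V_in − V_low)/LSB = (-2.1112 − (−5.23)) / 0.00255371 = 1221.282.
So the output code is 1221.
In hexadecimal (0x-prefixed): 0x4C5.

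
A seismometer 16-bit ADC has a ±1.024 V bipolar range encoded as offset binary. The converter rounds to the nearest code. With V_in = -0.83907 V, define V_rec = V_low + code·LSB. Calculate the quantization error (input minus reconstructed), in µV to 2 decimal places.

-7.50 µV

One LSB is 2.048 V / 65536 = 31.25 µV.
(V_in − V_low)/LSB = (-0.83907 − (−1.024))/3.125e-05 = 5917.7600 → code 5918 (round).
Reconstructed: -0.8390625 V.
V_in − V_rec = -7.5e-06 V = -7.50 µV.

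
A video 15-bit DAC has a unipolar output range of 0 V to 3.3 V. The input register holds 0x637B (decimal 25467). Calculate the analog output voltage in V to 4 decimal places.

2.5647 V

LSB = 3.3 V / 2^15 = 100.71 µV.
Code 0x637B = 25467 decimal.
V_out = 0 + 25467 × 0.000100708 V = 2.56473 V.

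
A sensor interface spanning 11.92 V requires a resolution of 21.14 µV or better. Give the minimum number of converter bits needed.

Number of steps required ≥ 11.92 V / 21.14 µV = 563859.98.
Need 2^N ≥ 563859.98; 2^19 = 524288, 2^20 = 1048576.
Minimum N = 20.

20 bits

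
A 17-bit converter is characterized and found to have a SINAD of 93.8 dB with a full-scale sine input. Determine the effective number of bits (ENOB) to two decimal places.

ENOB = (SINAD − 1.76) / 6.02 = (93.8 − 1.76)/6.02 = 15.289.

15.29 bits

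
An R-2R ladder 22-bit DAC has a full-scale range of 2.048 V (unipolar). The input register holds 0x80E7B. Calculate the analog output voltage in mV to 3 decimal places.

257.810 mV

LSB = 2.048 V / 2^22 = 0.49 µV.
Code 0x80E7B = 527995 decimal.
V_out = 0 + 527995 × 4.88281e-07 V = 0.25781 V.
= 257.810 mV.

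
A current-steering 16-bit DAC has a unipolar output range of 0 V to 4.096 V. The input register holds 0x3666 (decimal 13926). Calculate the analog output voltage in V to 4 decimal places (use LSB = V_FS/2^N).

LSB = 4.096 V / 2^16 = 62.50 µV.
Code 0x3666 = 13926 decimal.
V_out = 0 + 13926 × 6.25e-05 V = 0.870375 V.

0.8704 V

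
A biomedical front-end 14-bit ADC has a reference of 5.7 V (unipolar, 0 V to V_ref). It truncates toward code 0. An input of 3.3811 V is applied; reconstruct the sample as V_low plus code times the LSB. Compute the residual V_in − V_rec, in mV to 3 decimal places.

0.204 mV

LSB = 5.7/2^14 = 347.90 µV.
(V_in − V_low)/LSB = (3.3811 − 0)/0.0003479 = 9718.5864 → code 9718 (floor).
V_rec = 0 + 9718·0.0003479 = 3.380896 V.
Difference: 0.000204004 V → 0.204 mV.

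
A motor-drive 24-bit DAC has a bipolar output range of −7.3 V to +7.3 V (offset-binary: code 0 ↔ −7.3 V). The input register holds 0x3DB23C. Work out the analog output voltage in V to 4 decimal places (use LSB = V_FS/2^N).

LSB = 14.6 V / 2^24 = 0.87 µV.
Code 0x3DB23C = 4043324 decimal.
V_out = (−7.3) + 4043324 × 8.70228e-07 V = -3.78139 V.

-3.7814 V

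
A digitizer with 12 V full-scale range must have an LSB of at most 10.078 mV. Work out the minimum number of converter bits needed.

Number of steps required ≥ 12 V / 10.078 mV = 1190.71.
Need 2^N ≥ 1190.71; 2^10 = 1024, 2^11 = 2048.
Minimum N = 11.

11 bits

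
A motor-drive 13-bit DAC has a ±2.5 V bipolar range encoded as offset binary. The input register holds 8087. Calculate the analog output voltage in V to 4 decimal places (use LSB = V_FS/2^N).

LSB = 5 V / 2^13 = 0.610 mV.
V_out = (−2.5) + 8087 × 0.000610352 V = 2.43591 V.

2.4359 V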